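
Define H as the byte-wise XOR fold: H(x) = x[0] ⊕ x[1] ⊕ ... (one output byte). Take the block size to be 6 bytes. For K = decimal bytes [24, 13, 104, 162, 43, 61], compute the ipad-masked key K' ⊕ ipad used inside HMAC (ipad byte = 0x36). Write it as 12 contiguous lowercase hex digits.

Key decimal bytes [24, 13, 104, 162, 43, 61] = 18 0d 68 a2 2b 3d is exactly B = 6 bytes: K' = 18 0d 68 a2 2b 3d.
XOR each byte with 0x36: 18⊕36=2e, 0d⊕36=3b, 68⊕36=5e, a2⊕36=94, 2b⊕36=1d, 3d⊕36=0b.

2e3b5e941d0b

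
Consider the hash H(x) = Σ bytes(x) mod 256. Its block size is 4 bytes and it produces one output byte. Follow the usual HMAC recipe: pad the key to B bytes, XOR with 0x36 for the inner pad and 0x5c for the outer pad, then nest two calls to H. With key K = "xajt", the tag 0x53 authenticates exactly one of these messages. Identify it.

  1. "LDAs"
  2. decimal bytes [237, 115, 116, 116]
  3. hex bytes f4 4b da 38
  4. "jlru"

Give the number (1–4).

3

Key "xajt" = 78 61 6a 74 is exactly B = 4 bytes: K' = 78 61 6a 74.
K' ⊕ ipad = 4e 57 5c 42; K' ⊕ opad = 24 3d 36 28.
m1: inner = H(4e 57 5c 42 4c 44 41 73) = 87; tag = H(24 3d 36 28 87) = 46
m2: inner = H(4e 57 5c 42 ed 73 74 74) = 8b; tag = H(24 3d 36 28 8b) = 4a
m3: inner = H(4e 57 5c 42 f4 4b da 38) = 94; tag = H(24 3d 36 28 94) = 53 ← matches
m4: inner = H(4e 57 5c 42 6a 6c 72 75) = 00; tag = H(24 3d 36 28 00) = bf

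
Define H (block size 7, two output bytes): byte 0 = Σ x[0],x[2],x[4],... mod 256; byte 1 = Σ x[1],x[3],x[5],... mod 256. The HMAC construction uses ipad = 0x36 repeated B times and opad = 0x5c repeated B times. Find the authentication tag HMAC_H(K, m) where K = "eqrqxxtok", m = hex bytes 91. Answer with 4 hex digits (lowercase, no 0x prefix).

Key "eqrqxxtok" = 65 71 72 71 78 78 74 6f 6b is 9 bytes > B = 7, so hash it first: H(key) = 2e c9, then zero-pad to 7 bytes: K' = 2e c9 00 00 00 00 00.
K' ⊕ ipad = 18 ff 36 36 36 36 36.  K' ⊕ opad = 72 95 5c 5c 5c 5c 5c.
Inner input = (K'⊕ipad) ∥ m = 18 ff 36 36 36 36 36 ∥ 91.
Inner hash: even-index sum = 186 mod 256 = 186; odd-index sum = 508 mod 256 = 252 → ba fc.
Outer input = (K'⊕opad) ∥ inner = 72 95 5c 5c 5c 5c 5c ∥ ba fc.
Outer hash (tag): even-index sum = 642 mod 256 = 130; odd-index sum = 519 mod 256 = 7 → 82 07.

8207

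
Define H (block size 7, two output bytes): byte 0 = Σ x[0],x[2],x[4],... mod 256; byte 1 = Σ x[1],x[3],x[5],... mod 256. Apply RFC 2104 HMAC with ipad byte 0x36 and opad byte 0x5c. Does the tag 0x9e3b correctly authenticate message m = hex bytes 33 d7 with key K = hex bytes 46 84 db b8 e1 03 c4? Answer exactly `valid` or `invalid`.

Key hex bytes 46 84 db b8 e1 03 c4 is exactly B = 7 bytes: K' = 46 84 db b8 e1 03 c4.
K' ⊕ ipad = 70 b2 ed 8e d7 35 f2; K' ⊕ opad = 1a d8 87 e4 bd 5f 98.
Inner hash: even-index sum = 1021 mod 256 = 253; odd-index sum = 424 mod 256 = 168 → fd a8.
Outer hash (recomputed tag): even-index sum = 670 mod 256 = 158; odd-index sum = 792 mod 256 = 24 → 9e 18.
Recomputed tag = 9e18; claimed = 9e3b → mismatch.

invalid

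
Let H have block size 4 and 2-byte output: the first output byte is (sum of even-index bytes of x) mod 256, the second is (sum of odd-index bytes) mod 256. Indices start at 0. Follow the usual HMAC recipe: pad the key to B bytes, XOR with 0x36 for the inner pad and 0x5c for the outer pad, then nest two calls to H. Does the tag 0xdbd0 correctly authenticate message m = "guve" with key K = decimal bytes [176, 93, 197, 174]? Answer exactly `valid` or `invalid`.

valid

Key decimal bytes [176, 93, 197, 174] = b0 5d c5 ae is exactly B = 4 bytes: K' = b0 5d c5 ae.
K' ⊕ ipad = 86 6b f3 98; K' ⊕ opad = ec 01 99 f2.
Inner hash: even-index sum = 598 mod 256 = 86; odd-index sum = 477 mod 256 = 221 → 56 dd.
Outer hash (recomputed tag): even-index sum = 475 mod 256 = 219; odd-index sum = 464 mod 256 = 208 → db d0.
Recomputed tag = dbd0; claimed = dbd0 → match.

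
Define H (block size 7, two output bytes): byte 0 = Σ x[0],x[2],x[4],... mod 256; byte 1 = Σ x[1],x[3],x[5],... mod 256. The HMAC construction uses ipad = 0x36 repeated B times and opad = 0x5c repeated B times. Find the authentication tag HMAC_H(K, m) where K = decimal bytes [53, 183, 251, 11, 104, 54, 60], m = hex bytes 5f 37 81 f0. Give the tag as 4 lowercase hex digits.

Key decimal bytes [53, 183, 251, 11, 104, 54, 60] = 35 b7 fb 0b 68 36 3c is exactly B = 7 bytes: K' = 35 b7 fb 0b 68 36 3c.
K' ⊕ ipad = 03 81 cd 3d 5e 00 0a.  K' ⊕ opad = 69 eb a7 57 34 6a 60.
Inner input = (K'⊕ipad) ∥ m = 03 81 cd 3d 5e 00 0a ∥ 5f 37 81 f0.
Inner hash: even-index sum = 607 mod 256 = 95; odd-index sum = 414 mod 256 = 158 → 5f 9e.
Outer input = (K'⊕opad) ∥ inner = 69 eb a7 57 34 6a 60 ∥ 5f 9e.
Outer hash (tag): even-index sum = 578 mod 256 = 66; odd-index sum = 523 mod 256 = 11 → 42 0b.

420b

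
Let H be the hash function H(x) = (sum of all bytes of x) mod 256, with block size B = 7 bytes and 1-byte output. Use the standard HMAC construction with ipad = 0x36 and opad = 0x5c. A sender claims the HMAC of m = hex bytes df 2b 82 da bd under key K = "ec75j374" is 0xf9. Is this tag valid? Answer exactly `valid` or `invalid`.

valid

Key "ec75j374" = 65 63 37 35 6a 33 37 34 is 8 bytes > B = 7, so hash it first: H(key) = 3c, then zero-pad to 7 bytes: K' = 3c 00 00 00 00 00 00.
K' ⊕ ipad = 0a 36 36 36 36 36 36; K' ⊕ opad = 60 5c 5c 5c 5c 5c 5c.
Inner hash: sum = 10+54+54+54+54+54+54+223+43+130+218+189 = 1137; mod 256 = 113 → 71.
Outer hash (recomputed tag): sum = 96+92+92+92+92+92+92+113 = 761; mod 256 = 249 → f9.
Recomputed tag = f9; claimed = f9 → match.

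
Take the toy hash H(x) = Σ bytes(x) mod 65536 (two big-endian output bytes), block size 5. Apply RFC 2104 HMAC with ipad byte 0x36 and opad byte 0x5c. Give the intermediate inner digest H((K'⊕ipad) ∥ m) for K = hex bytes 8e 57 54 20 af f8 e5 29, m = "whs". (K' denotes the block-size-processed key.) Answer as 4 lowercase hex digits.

Key hex bytes 8e 57 54 20 af f8 e5 29 is 8 bytes > B = 5, so hash it first: H(key) = 04 0e, then zero-pad to 5 bytes: K' = 04 0e 00 00 00.
K' ⊕ ipad = 32 38 36 36 36.
Inner input = 32 38 36 36 36 ∥ 77 68 73.
Inner hash: sum = 50+56+54+54+54+119+104+115 = 606 → 02 5e.

025e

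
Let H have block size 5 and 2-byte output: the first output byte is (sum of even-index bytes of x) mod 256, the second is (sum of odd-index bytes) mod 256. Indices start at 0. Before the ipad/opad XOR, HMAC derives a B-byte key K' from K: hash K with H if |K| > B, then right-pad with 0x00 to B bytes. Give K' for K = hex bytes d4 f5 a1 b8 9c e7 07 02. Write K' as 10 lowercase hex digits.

1896000000

|K| = 8 > B = 5, so first hash the key.
H(K): even-index sum = 536 mod 256 = 24; odd-index sum = 662 mod 256 = 150 → 18 96.
Zero-pad H(K) = 18 96 to 5 bytes: K' = 18 96 00 00 00.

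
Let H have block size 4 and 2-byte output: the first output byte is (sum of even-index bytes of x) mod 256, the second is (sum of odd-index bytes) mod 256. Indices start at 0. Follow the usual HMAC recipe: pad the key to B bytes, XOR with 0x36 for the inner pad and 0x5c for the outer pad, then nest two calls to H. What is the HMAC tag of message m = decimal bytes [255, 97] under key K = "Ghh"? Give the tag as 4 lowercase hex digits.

1d85

Key "Ghh" = 47 68 68 is 3 bytes ≤ B = 4; zero-pad to 4 bytes: K' = 47 68 68 00.
K' ⊕ ipad = 71 5e 5e 36.  K' ⊕ opad = 1b 34 34 5c.
Inner input = (K'⊕ipad) ∥ m = 71 5e 5e 36 ∥ ff 61.
Inner hash: even-index sum = 462 mod 256 = 206; odd-index sum = 245 mod 256 = 245 → ce f5.
Outer input = (K'⊕opad) ∥ inner = 1b 34 34 5c ∥ ce f5.
Outer hash (tag): even-index sum = 285 mod 256 = 29; odd-index sum = 389 mod 256 = 133 → 1d 85.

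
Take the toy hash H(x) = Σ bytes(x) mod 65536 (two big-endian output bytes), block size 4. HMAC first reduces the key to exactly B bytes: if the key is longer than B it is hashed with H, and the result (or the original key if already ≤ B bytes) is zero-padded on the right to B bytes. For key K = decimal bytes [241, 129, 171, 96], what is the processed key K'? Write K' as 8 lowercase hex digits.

Key decimal bytes [241, 129, 171, 96] = f1 81 ab 60 is exactly B = 4 bytes: K' = f1 81 ab 60.

f181ab60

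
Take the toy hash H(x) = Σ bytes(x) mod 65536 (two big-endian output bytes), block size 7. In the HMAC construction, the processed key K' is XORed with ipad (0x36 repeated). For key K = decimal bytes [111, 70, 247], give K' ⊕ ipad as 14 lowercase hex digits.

Key decimal bytes [111, 70, 247] = 6f 46 f7 is 3 bytes ≤ B = 7; zero-pad to 7 bytes: K' = 6f 46 f7 00 00 00 00.
XOR each byte with 0x36: 6f⊕36=59, 46⊕36=70, f7⊕36=c1, 00⊕36=36, 00⊕36=36, 00⊕36=36, 00⊕36=36.

5970c136363636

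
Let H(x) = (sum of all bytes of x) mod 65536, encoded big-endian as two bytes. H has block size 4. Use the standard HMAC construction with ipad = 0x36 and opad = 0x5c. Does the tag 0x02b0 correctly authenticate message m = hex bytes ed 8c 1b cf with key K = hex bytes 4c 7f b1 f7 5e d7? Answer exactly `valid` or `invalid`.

valid

Key hex bytes 4c 7f b1 f7 5e d7 is 6 bytes > B = 4, so hash it first: H(key) = 03 a8, then zero-pad to 4 bytes: K' = 03 a8 00 00.
K' ⊕ ipad = 35 9e 36 36; K' ⊕ opad = 5f f4 5c 5c.
Inner hash: sum = 53+158+54+54+237+140+27+207 = 930 → 03 a2.
Outer hash (recomputed tag): sum = 95+244+92+92+3+162 = 688 → 02 b0.
Recomputed tag = 02b0; claimed = 02b0 → match.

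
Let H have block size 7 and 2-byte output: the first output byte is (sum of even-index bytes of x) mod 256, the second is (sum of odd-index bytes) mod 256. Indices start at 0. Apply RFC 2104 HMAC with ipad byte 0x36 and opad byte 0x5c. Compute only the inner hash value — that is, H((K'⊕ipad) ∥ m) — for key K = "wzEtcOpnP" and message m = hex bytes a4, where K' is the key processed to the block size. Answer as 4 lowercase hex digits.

Key "wzEtcOpnP" = 77 7a 45 74 63 4f 70 6e 50 is 9 bytes > B = 7, so hash it first: H(key) = df ab, then zero-pad to 7 bytes: K' = df ab 00 00 00 00 00.
K' ⊕ ipad = e9 9d 36 36 36 36 36.
Inner input = e9 9d 36 36 36 36 36 ∥ a4.
Inner hash: even-index sum = 395 mod 256 = 139; odd-index sum = 429 mod 256 = 173 → 8b ad.

8bad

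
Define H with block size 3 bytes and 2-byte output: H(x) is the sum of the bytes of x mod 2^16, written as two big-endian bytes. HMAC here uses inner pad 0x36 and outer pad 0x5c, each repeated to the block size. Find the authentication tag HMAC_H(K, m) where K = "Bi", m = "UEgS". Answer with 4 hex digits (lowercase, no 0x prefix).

Key "Bi" = 42 69 is 2 bytes ≤ B = 3; zero-pad to 3 bytes: K' = 42 69 00.
K' ⊕ ipad = 74 5f 36.  K' ⊕ opad = 1e 35 5c.
Inner input = (K'⊕ipad) ∥ m = 74 5f 36 ∥ 55 45 67 53.
Inner hash: sum = 116+95+54+85+69+103+83 = 605 → 02 5d.
Outer input = (K'⊕opad) ∥ inner = 1e 35 5c ∥ 02 5d.
Outer hash (tag): sum = 30+53+92+2+93 = 270 → 01 0e.

010e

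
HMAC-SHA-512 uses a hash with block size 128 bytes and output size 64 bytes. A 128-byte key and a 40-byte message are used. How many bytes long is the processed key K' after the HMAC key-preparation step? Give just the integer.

128

Key is 128 ≤ 128 bytes, zero-padded: |K'| = 128.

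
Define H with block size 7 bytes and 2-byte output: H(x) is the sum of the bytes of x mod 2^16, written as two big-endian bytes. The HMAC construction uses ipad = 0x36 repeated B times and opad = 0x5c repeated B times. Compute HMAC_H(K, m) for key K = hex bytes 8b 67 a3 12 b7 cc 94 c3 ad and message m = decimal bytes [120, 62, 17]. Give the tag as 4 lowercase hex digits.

02b9

Key hex bytes 8b 67 a3 12 b7 cc 94 c3 ad is 9 bytes > B = 7, so hash it first: H(key) = 05 2e, then zero-pad to 7 bytes: K' = 05 2e 00 00 00 00 00.
K' ⊕ ipad = 33 18 36 36 36 36 36.  K' ⊕ opad = 59 72 5c 5c 5c 5c 5c.
Inner input = (K'⊕ipad) ∥ m = 33 18 36 36 36 36 36 ∥ 78 3e 11.
Inner hash: sum = 51+24+54+54+54+54+54+120+62+17 = 544 → 02 20.
Outer input = (K'⊕opad) ∥ inner = 59 72 5c 5c 5c 5c 5c ∥ 02 20.
Outer hash (tag): sum = 89+114+92+92+92+92+92+2+32 = 697 → 02 b9.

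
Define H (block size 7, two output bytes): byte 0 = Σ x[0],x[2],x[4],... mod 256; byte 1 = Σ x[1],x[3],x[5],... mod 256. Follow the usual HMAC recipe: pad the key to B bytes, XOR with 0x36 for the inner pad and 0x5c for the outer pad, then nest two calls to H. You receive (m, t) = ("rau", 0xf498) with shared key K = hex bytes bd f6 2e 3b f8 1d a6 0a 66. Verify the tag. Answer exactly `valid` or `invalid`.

invalid

Key hex bytes bd f6 2e 3b f8 1d a6 0a 66 is 9 bytes > B = 7, so hash it first: H(key) = ef 58, then zero-pad to 7 bytes: K' = ef 58 00 00 00 00 00.
K' ⊕ ipad = d9 6e 36 36 36 36 36; K' ⊕ opad = b3 04 5c 5c 5c 5c 5c.
Inner hash: even-index sum = 476 mod 256 = 220; odd-index sum = 449 mod 256 = 193 → dc c1.
Outer hash (recomputed tag): even-index sum = 648 mod 256 = 136; odd-index sum = 408 mod 256 = 152 → 88 98.
Recomputed tag = 8898; claimed = f498 → mismatch.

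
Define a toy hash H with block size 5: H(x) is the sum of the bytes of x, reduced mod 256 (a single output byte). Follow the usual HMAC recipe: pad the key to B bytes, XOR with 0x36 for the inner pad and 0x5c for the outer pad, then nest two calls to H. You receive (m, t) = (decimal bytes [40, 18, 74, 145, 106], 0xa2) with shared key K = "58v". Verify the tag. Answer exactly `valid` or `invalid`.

Key "58v" = 35 38 76 is 3 bytes ≤ B = 5; zero-pad to 5 bytes: K' = 35 38 76 00 00.
K' ⊕ ipad = 03 0e 40 36 36; K' ⊕ opad = 69 64 2a 5c 5c.
Inner hash: sum = 3+14+64+54+54+40+18+74+145+106 = 572; mod 256 = 60 → 3c.
Outer hash (recomputed tag): sum = 105+100+42+92+92+60 = 491; mod 256 = 235 → eb.
Recomputed tag = eb; claimed = a2 → mismatch.

invalid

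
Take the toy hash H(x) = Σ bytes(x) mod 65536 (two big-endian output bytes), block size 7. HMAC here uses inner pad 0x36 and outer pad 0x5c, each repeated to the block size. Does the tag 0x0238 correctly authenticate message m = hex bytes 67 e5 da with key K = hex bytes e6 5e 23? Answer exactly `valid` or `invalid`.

Key hex bytes e6 5e 23 is 3 bytes ≤ B = 7; zero-pad to 7 bytes: K' = e6 5e 23 00 00 00 00.
K' ⊕ ipad = d0 68 15 36 36 36 36; K' ⊕ opad = ba 02 7f 5c 5c 5c 5c.
Inner hash: sum = 208+104+21+54+54+54+54+103+229+218 = 1099 → 04 4b.
Outer hash (recomputed tag): sum = 186+2+127+92+92+92+92+4+75 = 762 → 02 fa.
Recomputed tag = 02fa; claimed = 0238 → mismatch.

invalid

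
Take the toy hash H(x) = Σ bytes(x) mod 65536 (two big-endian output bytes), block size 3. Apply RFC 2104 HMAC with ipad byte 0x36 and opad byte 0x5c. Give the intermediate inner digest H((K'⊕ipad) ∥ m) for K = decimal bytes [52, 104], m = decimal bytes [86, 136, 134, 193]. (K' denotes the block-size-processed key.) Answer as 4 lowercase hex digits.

02bb

Key decimal bytes [52, 104] = 34 68 is 2 bytes ≤ B = 3; zero-pad to 3 bytes: K' = 34 68 00.
K' ⊕ ipad = 02 5e 36.
Inner input = 02 5e 36 ∥ 56 88 86 c1.
Inner hash: sum = 2+94+54+86+136+134+193 = 699 → 02 bb.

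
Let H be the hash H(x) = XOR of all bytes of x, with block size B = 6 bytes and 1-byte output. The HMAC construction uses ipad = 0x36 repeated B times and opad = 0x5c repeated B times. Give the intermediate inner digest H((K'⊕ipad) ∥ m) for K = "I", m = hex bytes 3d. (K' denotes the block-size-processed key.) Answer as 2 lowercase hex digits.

74

Key "I" = 49 is 1 byte ≤ B = 6; zero-pad to 6 bytes: K' = 49 00 00 00 00 00.
K' ⊕ ipad = 7f 36 36 36 36 36.
Inner input = 7f 36 36 36 36 36 ∥ 3d.
Inner hash: XOR 7f⊕36⊕36⊕36⊕36⊕36⊕3d = 74.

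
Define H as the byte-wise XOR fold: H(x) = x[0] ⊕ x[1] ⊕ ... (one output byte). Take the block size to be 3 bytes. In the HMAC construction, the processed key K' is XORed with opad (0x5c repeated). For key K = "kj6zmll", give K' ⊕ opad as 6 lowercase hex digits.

Key "kj6zmll" = 6b 6a 36 7a 6d 6c 6c is 7 bytes > B = 3, so hash it first: H(key) = 20, then zero-pad to 3 bytes: K' = 20 00 00.
XOR each byte with 0x5c: 20⊕5c=7c, 00⊕5c=5c, 00⊕5c=5c.

7c5c5c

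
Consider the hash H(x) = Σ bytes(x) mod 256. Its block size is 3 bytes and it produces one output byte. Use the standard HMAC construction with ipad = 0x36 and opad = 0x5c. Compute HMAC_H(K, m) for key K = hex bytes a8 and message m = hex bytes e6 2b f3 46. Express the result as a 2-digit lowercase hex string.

00

Key hex bytes a8 is 1 byte ≤ B = 3; zero-pad to 3 bytes: K' = a8 00 00.
K' ⊕ ipad = 9e 36 36.  K' ⊕ opad = f4 5c 5c.
Inner input = (K'⊕ipad) ∥ m = 9e 36 36 ∥ e6 2b f3 46.
Inner hash: sum = 158+54+54+230+43+243+70 = 852; mod 256 = 84 → 54.
Outer input = (K'⊕opad) ∥ inner = f4 5c 5c ∥ 54.
Outer hash (tag): sum = 244+92+92+84 = 512; mod 256 = 0 → 00.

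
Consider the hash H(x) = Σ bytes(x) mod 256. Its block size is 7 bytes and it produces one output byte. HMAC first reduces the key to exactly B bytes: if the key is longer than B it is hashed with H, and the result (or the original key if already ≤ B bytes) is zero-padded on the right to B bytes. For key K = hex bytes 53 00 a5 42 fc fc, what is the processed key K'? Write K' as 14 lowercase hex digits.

Key hex bytes 53 00 a5 42 fc fc is 6 bytes ≤ B = 7; zero-pad to 7 bytes: K' = 53 00 a5 42 fc fc 00.

5300a542fcfc00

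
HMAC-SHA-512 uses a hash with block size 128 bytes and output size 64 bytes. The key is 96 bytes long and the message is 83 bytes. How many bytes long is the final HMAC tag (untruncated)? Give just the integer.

The tag is one SHA-512 digest: 64 bytes.

64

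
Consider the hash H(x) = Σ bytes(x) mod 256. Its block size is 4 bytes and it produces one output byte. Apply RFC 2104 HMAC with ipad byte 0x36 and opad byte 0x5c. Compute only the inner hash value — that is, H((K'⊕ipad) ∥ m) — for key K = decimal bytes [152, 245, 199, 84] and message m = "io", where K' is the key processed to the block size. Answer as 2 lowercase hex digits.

9c

Key decimal bytes [152, 245, 199, 84] = 98 f5 c7 54 is exactly B = 4 bytes: K' = 98 f5 c7 54.
K' ⊕ ipad = ae c3 f1 62.
Inner input = ae c3 f1 62 ∥ 69 6f.
Inner hash: sum = 174+195+241+98+105+111 = 924; mod 256 = 156 → 9c.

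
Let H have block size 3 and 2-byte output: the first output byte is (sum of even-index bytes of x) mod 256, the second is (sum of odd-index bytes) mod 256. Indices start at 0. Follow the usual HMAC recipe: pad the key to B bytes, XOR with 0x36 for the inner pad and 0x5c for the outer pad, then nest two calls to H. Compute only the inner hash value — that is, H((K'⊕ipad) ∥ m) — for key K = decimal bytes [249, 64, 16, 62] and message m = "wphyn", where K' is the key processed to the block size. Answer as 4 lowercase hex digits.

5e95

Key decimal bytes [249, 64, 16, 62] = f9 40 10 3e is 4 bytes > B = 3, so hash it first: H(key) = 09 7e, then zero-pad to 3 bytes: K' = 09 7e 00.
K' ⊕ ipad = 3f 48 36.
Inner input = 3f 48 36 ∥ 77 70 68 79 6e.
Inner hash: even-index sum = 350 mod 256 = 94; odd-index sum = 405 mod 256 = 149 → 5e 95.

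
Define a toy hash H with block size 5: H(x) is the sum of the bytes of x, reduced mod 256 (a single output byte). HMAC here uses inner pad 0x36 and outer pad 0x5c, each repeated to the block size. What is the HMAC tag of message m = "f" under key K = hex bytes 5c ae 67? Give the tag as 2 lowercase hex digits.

Key hex bytes 5c ae 67 is 3 bytes ≤ B = 5; zero-pad to 5 bytes: K' = 5c ae 67 00 00.
K' ⊕ ipad = 6a 98 51 36 36.  K' ⊕ opad = 00 f2 3b 5c 5c.
Inner input = (K'⊕ipad) ∥ m = 6a 98 51 36 36 ∥ 66.
Inner hash: sum = 106+152+81+54+54+102 = 549; mod 256 = 37 → 25.
Outer input = (K'⊕opad) ∥ inner = 00 f2 3b 5c 5c ∥ 25.
Outer hash (tag): sum = 0+242+59+92+92+37 = 522; mod 256 = 10 → 0a.

0a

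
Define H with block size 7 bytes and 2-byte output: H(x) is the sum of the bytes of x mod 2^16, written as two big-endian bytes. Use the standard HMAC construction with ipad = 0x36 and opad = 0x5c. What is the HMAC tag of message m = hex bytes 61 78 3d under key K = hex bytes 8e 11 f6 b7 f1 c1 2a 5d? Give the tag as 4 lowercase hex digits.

0309

Key hex bytes 8e 11 f6 b7 f1 c1 2a 5d is 8 bytes > B = 7, so hash it first: H(key) = 04 85, then zero-pad to 7 bytes: K' = 04 85 00 00 00 00 00.
K' ⊕ ipad = 32 b3 36 36 36 36 36.  K' ⊕ opad = 58 d9 5c 5c 5c 5c 5c.
Inner input = (K'⊕ipad) ∥ m = 32 b3 36 36 36 36 36 ∥ 61 78 3d.
Inner hash: sum = 50+179+54+54+54+54+54+97+120+61 = 777 → 03 09.
Outer input = (K'⊕opad) ∥ inner = 58 d9 5c 5c 5c 5c 5c ∥ 03 09.
Outer hash (tag): sum = 88+217+92+92+92+92+92+3+9 = 777 → 03 09.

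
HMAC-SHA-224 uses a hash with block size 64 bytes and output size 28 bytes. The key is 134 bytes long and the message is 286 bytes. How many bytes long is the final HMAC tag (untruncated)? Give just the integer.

The tag is one SHA-224 digest: 28 bytes.

28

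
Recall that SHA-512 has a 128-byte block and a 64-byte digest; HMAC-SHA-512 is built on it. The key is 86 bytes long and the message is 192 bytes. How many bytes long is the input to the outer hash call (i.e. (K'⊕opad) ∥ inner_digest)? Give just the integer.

192

Key is 86 ≤ 128 bytes, zero-padded: |K'| = 128.
Outer input = (K'⊕opad) ∥ H(inner) → 128 + 64 = 192 bytes.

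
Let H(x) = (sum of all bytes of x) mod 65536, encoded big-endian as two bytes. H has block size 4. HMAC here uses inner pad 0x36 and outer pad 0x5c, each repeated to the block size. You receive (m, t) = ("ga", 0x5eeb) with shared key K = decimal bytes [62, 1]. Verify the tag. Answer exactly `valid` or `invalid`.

invalid

Key decimal bytes [62, 1] = 3e 01 is 2 bytes ≤ B = 4; zero-pad to 4 bytes: K' = 3e 01 00 00.
K' ⊕ ipad = 08 37 36 36; K' ⊕ opad = 62 5d 5c 5c.
Inner hash: sum = 8+55+54+54+103+97 = 371 → 01 73.
Outer hash (recomputed tag): sum = 98+93+92+92+1+115 = 491 → 01 eb.
Recomputed tag = 01eb; claimed = 5eeb → mismatch.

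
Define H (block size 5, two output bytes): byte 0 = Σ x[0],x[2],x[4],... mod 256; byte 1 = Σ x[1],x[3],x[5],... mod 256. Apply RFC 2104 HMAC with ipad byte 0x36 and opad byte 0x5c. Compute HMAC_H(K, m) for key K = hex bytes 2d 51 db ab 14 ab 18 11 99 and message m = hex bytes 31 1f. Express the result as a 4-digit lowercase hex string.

3ec6

Key hex bytes 2d 51 db ab 14 ab 18 11 99 is 9 bytes > B = 5, so hash it first: H(key) = cd b8, then zero-pad to 5 bytes: K' = cd b8 00 00 00.
K' ⊕ ipad = fb 8e 36 36 36.  K' ⊕ opad = 91 e4 5c 5c 5c.
Inner input = (K'⊕ipad) ∥ m = fb 8e 36 36 36 ∥ 31 1f.
Inner hash: even-index sum = 390 mod 256 = 134; odd-index sum = 245 mod 256 = 245 → 86 f5.
Outer input = (K'⊕opad) ∥ inner = 91 e4 5c 5c 5c ∥ 86 f5.
Outer hash (tag): even-index sum = 574 mod 256 = 62; odd-index sum = 454 mod 256 = 198 → 3e c6.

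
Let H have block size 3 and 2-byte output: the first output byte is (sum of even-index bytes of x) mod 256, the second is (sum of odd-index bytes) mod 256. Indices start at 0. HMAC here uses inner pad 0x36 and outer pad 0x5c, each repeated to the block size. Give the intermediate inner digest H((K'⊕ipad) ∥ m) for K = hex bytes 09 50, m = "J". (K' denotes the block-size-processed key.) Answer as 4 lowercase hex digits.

Key hex bytes 09 50 is 2 bytes ≤ B = 3; zero-pad to 3 bytes: K' = 09 50 00.
K' ⊕ ipad = 3f 66 36.
Inner input = 3f 66 36 ∥ 4a.
Inner hash: even-index sum = 117 mod 256 = 117; odd-index sum = 176 mod 256 = 176 → 75 b0.

75b0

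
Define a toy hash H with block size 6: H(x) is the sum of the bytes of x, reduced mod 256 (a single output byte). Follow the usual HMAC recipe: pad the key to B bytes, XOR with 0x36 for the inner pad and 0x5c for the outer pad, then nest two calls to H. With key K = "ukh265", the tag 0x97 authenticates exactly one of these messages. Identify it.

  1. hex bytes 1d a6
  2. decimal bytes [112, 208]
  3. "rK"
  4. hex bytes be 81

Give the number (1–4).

Key "ukh265" = 75 6b 68 32 36 35 is exactly B = 6 bytes: K' = 75 6b 68 32 36 35.
K' ⊕ ipad = 43 5d 5e 04 00 03; K' ⊕ opad = 29 37 34 6e 6a 69.
m1: inner = H(43 5d 5e 04 00 03 1d a6) = c8; tag = H(29 37 34 6e 6a 69 c8) = 9d
m2: inner = H(43 5d 5e 04 00 03 70 d0) = 45; tag = H(29 37 34 6e 6a 69 45) = 1a
m3: inner = H(43 5d 5e 04 00 03 72 4b) = c2; tag = H(29 37 34 6e 6a 69 c2) = 97 ← matches
m4: inner = H(43 5d 5e 04 00 03 be 81) = 44; tag = H(29 37 34 6e 6a 69 44) = 19

3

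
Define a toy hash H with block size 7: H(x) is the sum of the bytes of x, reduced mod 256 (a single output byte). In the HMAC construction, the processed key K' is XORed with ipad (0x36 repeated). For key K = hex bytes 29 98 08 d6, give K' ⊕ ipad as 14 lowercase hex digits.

Key hex bytes 29 98 08 d6 is 4 bytes ≤ B = 7; zero-pad to 7 bytes: K' = 29 98 08 d6 00 00 00.
XOR each byte with 0x36: 29⊕36=1f, 98⊕36=ae, 08⊕36=3e, d6⊕36=e0, 00⊕36=36, 00⊕36=36, 00⊕36=36.

1fae3ee0363636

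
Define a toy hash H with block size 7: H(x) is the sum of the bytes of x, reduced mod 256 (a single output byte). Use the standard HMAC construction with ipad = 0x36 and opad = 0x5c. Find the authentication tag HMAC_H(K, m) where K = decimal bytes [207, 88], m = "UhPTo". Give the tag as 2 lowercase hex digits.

a8

Key decimal bytes [207, 88] = cf 58 is 2 bytes ≤ B = 7; zero-pad to 7 bytes: K' = cf 58 00 00 00 00 00.
K' ⊕ ipad = f9 6e 36 36 36 36 36.  K' ⊕ opad = 93 04 5c 5c 5c 5c 5c.
Inner input = (K'⊕ipad) ∥ m = f9 6e 36 36 36 36 36 ∥ 55 68 50 54 6f.
Inner hash: sum = 249+110+54+54+54+54+54+85+104+80+84+111 = 1093; mod 256 = 69 → 45.
Outer input = (K'⊕opad) ∥ inner = 93 04 5c 5c 5c 5c 5c ∥ 45.
Outer hash (tag): sum = 147+4+92+92+92+92+92+69 = 680; mod 256 = 168 → a8.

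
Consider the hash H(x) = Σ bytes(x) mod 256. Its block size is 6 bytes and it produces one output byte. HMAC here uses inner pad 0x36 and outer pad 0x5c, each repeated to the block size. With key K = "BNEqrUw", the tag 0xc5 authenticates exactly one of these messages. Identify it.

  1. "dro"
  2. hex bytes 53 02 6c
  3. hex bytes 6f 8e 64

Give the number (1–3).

Key "BNEqrUw" = 42 4e 45 71 72 55 77 is 7 bytes > B = 6, so hash it first: H(key) = 84, then zero-pad to 6 bytes: K' = 84 00 00 00 00 00.
K' ⊕ ipad = b2 36 36 36 36 36; K' ⊕ opad = d8 5c 5c 5c 5c 5c.
m1: inner = H(b2 36 36 36 36 36 64 72 6f) = 05; tag = H(d8 5c 5c 5c 5c 5c 05) = a9
m2: inner = H(b2 36 36 36 36 36 53 02 6c) = 81; tag = H(d8 5c 5c 5c 5c 5c 81) = 25
m3: inner = H(b2 36 36 36 36 36 6f 8e 64) = 21; tag = H(d8 5c 5c 5c 5c 5c 21) = c5 ← matches

3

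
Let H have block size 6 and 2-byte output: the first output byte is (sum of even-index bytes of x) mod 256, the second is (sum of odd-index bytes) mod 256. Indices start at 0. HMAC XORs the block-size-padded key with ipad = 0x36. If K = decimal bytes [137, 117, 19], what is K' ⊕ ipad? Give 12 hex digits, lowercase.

bf4325363636

Key decimal bytes [137, 117, 19] = 89 75 13 is 3 bytes ≤ B = 6; zero-pad to 6 bytes: K' = 89 75 13 00 00 00.
XOR each byte with 0x36: 89⊕36=bf, 75⊕36=43, 13⊕36=25, 00⊕36=36, 00⊕36=36, 00⊕36=36.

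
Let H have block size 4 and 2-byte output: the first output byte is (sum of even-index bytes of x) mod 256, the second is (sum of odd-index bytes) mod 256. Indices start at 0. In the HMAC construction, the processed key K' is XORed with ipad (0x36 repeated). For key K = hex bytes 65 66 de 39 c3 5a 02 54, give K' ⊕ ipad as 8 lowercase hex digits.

3e7b3636

Key hex bytes 65 66 de 39 c3 5a 02 54 is 8 bytes > B = 4, so hash it first: H(key) = 08 4d, then zero-pad to 4 bytes: K' = 08 4d 00 00.
XOR each byte with 0x36: 08⊕36=3e, 4d⊕36=7b, 00⊕36=36, 00⊕36=36.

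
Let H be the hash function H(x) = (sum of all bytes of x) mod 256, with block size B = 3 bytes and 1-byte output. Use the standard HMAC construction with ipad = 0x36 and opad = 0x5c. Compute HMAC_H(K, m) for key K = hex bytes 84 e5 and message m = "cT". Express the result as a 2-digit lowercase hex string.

Key hex bytes 84 e5 is 2 bytes ≤ B = 3; zero-pad to 3 bytes: K' = 84 e5 00.
K' ⊕ ipad = b2 d3 36.  K' ⊕ opad = d8 b9 5c.
Inner input = (K'⊕ipad) ∥ m = b2 d3 36 ∥ 63 54.
Inner hash: sum = 178+211+54+99+84 = 626; mod 256 = 114 → 72.
Outer input = (K'⊕opad) ∥ inner = d8 b9 5c ∥ 72.
Outer hash (tag): sum = 216+185+92+114 = 607; mod 256 = 95 → 5f.

5f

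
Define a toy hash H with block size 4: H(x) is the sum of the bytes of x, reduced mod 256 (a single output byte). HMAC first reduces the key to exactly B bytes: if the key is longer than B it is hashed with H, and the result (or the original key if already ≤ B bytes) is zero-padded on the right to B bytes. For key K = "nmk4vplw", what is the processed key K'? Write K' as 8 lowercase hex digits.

43000000

|K| = 8 > B = 4, so first hash the key.
H(K): sum = 110+109+107+52+118+112+108+119 = 835; mod 256 = 67 → 43.
Zero-pad H(K) = 43 to 4 bytes: K' = 43 00 00 00.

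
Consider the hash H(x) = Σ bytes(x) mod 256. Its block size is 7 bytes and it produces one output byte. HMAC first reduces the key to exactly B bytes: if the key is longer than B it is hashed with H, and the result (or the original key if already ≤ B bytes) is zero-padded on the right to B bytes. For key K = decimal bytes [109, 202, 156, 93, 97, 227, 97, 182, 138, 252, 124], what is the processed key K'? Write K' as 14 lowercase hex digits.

8d000000000000

|K| = 11 > B = 7, so first hash the key.
H(K): sum = 109+202+156+93+97+227+97+182+138+252+124 = 1677; mod 256 = 141 → 8d.
Zero-pad H(K) = 8d to 7 bytes: K' = 8d 00 00 00 00 00 00.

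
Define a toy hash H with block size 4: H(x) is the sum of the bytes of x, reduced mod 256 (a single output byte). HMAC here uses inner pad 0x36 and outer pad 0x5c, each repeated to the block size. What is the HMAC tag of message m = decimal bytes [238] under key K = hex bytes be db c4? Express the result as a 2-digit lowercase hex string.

Key hex bytes be db c4 is 3 bytes ≤ B = 4; zero-pad to 4 bytes: K' = be db c4 00.
K' ⊕ ipad = 88 ed f2 36.  K' ⊕ opad = e2 87 98 5c.
Inner input = (K'⊕ipad) ∥ m = 88 ed f2 36 ∥ ee.
Inner hash: sum = 136+237+242+54+238 = 907; mod 256 = 139 → 8b.
Outer input = (K'⊕opad) ∥ inner = e2 87 98 5c ∥ 8b.
Outer hash (tag): sum = 226+135+152+92+139 = 744; mod 256 = 232 → e8.

e8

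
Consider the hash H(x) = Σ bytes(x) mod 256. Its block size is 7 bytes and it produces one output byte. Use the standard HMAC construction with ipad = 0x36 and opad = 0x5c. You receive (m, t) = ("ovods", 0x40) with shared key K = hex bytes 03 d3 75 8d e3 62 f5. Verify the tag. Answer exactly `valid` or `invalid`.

Key hex bytes 03 d3 75 8d e3 62 f5 is exactly B = 7 bytes: K' = 03 d3 75 8d e3 62 f5.
K' ⊕ ipad = 35 e5 43 bb d5 54 c3; K' ⊕ opad = 5f 8f 29 d1 bf 3e a9.
Inner hash: sum = 53+229+67+187+213+84+195+111+118+111+100+115 = 1583; mod 256 = 47 → 2f.
Outer hash (recomputed tag): sum = 95+143+41+209+191+62+169+47 = 957; mod 256 = 189 → bd.
Recomputed tag = bd; claimed = 40 → mismatch.

invalid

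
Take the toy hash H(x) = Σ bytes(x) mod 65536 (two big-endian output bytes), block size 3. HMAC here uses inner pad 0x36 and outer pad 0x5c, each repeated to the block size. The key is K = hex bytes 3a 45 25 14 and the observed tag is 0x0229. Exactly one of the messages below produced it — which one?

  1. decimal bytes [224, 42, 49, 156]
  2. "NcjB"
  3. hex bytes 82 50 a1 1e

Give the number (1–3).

3

Key hex bytes 3a 45 25 14 is 4 bytes > B = 3, so hash it first: H(key) = 00 b8, then zero-pad to 3 bytes: K' = 00 b8 00.
K' ⊕ ipad = 36 8e 36; K' ⊕ opad = 5c e4 5c.
m1: inner = H(36 8e 36 e0 2a 31 9c) = 02 d1; tag = H(5c e4 5c 02 d1) = 026f
m2: inner = H(36 8e 36 4e 63 6a 42) = 02 57; tag = H(5c e4 5c 02 57) = 01f5
m3: inner = H(36 8e 36 82 50 a1 1e) = 02 8b; tag = H(5c e4 5c 02 8b) = 0229 ← matches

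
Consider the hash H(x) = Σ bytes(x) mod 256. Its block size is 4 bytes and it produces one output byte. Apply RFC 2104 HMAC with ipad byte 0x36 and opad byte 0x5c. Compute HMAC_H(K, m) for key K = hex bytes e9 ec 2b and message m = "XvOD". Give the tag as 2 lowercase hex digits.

a5

Key hex bytes e9 ec 2b is 3 bytes ≤ B = 4; zero-pad to 4 bytes: K' = e9 ec 2b 00.
K' ⊕ ipad = df da 1d 36.  K' ⊕ opad = b5 b0 77 5c.
Inner input = (K'⊕ipad) ∥ m = df da 1d 36 ∥ 58 76 4f 44.
Inner hash: sum = 223+218+29+54+88+118+79+68 = 877; mod 256 = 109 → 6d.
Outer input = (K'⊕opad) ∥ inner = b5 b0 77 5c ∥ 6d.
Outer hash (tag): sum = 181+176+119+92+109 = 677; mod 256 = 165 → a5.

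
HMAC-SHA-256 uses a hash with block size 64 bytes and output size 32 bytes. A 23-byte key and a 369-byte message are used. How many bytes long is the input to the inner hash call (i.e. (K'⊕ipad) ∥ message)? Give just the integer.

433

Key is 23 ≤ 64 bytes, zero-padded: |K'| = 64.
Inner input = (K'⊕ipad) ∥ m → 64 + 369 = 433 bytes.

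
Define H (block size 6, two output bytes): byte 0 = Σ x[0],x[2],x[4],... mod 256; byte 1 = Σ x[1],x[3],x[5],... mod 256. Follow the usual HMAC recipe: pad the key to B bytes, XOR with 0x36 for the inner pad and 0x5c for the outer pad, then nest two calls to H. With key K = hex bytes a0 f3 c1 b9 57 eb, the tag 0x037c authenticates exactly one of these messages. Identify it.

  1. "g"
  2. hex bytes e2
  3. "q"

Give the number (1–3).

3

Key hex bytes a0 f3 c1 b9 57 eb is exactly B = 6 bytes: K' = a0 f3 c1 b9 57 eb.
K' ⊕ ipad = 96 c5 f7 8f 61 dd; K' ⊕ opad = fc af 9d e5 0b b7.
m1: inner = H(96 c5 f7 8f 61 dd 67) = 55 31; tag = H(fc af 9d e5 0b b7 55 31) = f97c
m2: inner = H(96 c5 f7 8f 61 dd e2) = d0 31; tag = H(fc af 9d e5 0b b7 d0 31) = 747c
m3: inner = H(96 c5 f7 8f 61 dd 71) = 5f 31; tag = H(fc af 9d e5 0b b7 5f 31) = 037c ← matches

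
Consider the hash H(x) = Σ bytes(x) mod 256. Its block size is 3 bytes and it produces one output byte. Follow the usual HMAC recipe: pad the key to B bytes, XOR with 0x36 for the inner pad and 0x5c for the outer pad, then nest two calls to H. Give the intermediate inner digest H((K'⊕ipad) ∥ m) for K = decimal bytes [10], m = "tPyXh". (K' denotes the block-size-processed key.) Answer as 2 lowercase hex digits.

Key decimal bytes [10] = 0a is 1 byte ≤ B = 3; zero-pad to 3 bytes: K' = 0a 00 00.
K' ⊕ ipad = 3c 36 36.
Inner input = 3c 36 36 ∥ 74 50 79 58 68.
Inner hash: sum = 60+54+54+116+80+121+88+104 = 677; mod 256 = 165 → a5.

a5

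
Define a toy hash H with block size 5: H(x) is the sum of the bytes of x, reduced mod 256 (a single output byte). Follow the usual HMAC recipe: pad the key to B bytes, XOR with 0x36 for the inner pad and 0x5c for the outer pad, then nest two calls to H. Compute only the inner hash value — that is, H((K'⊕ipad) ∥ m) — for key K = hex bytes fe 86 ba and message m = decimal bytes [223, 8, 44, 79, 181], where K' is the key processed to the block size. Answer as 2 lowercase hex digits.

87

Key hex bytes fe 86 ba is 3 bytes ≤ B = 5; zero-pad to 5 bytes: K' = fe 86 ba 00 00.
K' ⊕ ipad = c8 b0 8c 36 36.
Inner input = c8 b0 8c 36 36 ∥ df 08 2c 4f b5.
Inner hash: sum = 200+176+140+54+54+223+8+44+79+181 = 1159; mod 256 = 135 → 87.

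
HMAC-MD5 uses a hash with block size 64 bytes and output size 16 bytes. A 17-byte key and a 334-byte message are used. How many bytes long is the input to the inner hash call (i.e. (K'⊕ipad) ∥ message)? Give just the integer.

Key is 17 ≤ 64 bytes, zero-padded: |K'| = 64.
Inner input = (K'⊕ipad) ∥ m → 64 + 334 = 398 bytes.

398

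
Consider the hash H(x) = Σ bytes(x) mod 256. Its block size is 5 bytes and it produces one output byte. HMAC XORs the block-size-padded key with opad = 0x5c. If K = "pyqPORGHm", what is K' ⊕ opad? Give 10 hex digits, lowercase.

Key "pyqPORGHm" = 70 79 71 50 4f 52 47 48 6d is 9 bytes > B = 5, so hash it first: H(key) = 47, then zero-pad to 5 bytes: K' = 47 00 00 00 00.
XOR each byte with 0x5c: 47⊕5c=1b, 00⊕5c=5c, 00⊕5c=5c, 00⊕5c=5c, 00⊕5c=5c.

1b5c5c5c5c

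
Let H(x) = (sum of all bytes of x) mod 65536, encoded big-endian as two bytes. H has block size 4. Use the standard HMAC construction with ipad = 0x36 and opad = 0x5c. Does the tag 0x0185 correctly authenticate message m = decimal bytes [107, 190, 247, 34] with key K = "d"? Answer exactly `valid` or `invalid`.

Key "d" = 64 is 1 byte ≤ B = 4; zero-pad to 4 bytes: K' = 64 00 00 00.
K' ⊕ ipad = 52 36 36 36; K' ⊕ opad = 38 5c 5c 5c.
Inner hash: sum = 82+54+54+54+107+190+247+34 = 822 → 03 36.
Outer hash (recomputed tag): sum = 56+92+92+92+3+54 = 389 → 01 85.
Recomputed tag = 0185; claimed = 0185 → match.

valid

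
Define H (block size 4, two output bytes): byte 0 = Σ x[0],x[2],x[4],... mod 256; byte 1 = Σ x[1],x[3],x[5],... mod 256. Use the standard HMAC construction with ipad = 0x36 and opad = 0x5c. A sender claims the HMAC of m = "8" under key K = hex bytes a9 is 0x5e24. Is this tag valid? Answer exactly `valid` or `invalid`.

Key hex bytes a9 is 1 byte ≤ B = 4; zero-pad to 4 bytes: K' = a9 00 00 00.
K' ⊕ ipad = 9f 36 36 36; K' ⊕ opad = f5 5c 5c 5c.
Inner hash: even-index sum = 269 mod 256 = 13; odd-index sum = 108 mod 256 = 108 → 0d 6c.
Outer hash (recomputed tag): even-index sum = 350 mod 256 = 94; odd-index sum = 292 mod 256 = 36 → 5e 24.
Recomputed tag = 5e24; claimed = 5e24 → match.

valid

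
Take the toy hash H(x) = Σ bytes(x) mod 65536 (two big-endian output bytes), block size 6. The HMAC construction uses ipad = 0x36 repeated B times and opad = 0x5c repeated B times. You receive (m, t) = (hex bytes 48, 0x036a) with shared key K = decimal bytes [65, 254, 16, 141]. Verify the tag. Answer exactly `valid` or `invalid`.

valid

Key decimal bytes [65, 254, 16, 141] = 41 fe 10 8d is 4 bytes ≤ B = 6; zero-pad to 6 bytes: K' = 41 fe 10 8d 00 00.
K' ⊕ ipad = 77 c8 26 bb 36 36; K' ⊕ opad = 1d a2 4c d1 5c 5c.
Inner hash: sum = 119+200+38+187+54+54+72 = 724 → 02 d4.
Outer hash (recomputed tag): sum = 29+162+76+209+92+92+2+212 = 874 → 03 6a.
Recomputed tag = 036a; claimed = 036a → match.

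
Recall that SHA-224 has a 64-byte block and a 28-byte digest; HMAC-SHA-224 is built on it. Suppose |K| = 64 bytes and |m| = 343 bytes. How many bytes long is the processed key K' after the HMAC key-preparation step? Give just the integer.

Key is 64 ≤ 64 bytes, zero-padded: |K'| = 64.

64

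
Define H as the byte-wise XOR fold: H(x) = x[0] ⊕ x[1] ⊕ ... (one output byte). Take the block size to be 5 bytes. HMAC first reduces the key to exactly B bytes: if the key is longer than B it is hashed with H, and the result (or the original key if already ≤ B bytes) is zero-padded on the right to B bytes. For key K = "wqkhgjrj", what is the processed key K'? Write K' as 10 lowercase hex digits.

1000000000

|K| = 8 > B = 5, so first hash the key.
H(K): XOR 77⊕71⊕6b⊕68⊕67⊕6a⊕72⊕6a = 10.
Zero-pad H(K) = 10 to 5 bytes: K' = 10 00 00 00 00.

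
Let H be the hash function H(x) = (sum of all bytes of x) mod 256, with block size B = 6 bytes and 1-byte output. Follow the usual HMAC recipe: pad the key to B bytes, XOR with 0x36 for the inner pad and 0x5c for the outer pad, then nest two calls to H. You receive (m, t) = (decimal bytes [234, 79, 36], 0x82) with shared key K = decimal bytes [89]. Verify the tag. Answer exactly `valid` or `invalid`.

Key decimal bytes [89] = 59 is 1 byte ≤ B = 6; zero-pad to 6 bytes: K' = 59 00 00 00 00 00.
K' ⊕ ipad = 6f 36 36 36 36 36; K' ⊕ opad = 05 5c 5c 5c 5c 5c.
Inner hash: sum = 111+54+54+54+54+54+234+79+36 = 730; mod 256 = 218 → da.
Outer hash (recomputed tag): sum = 5+92+92+92+92+92+218 = 683; mod 256 = 171 → ab.
Recomputed tag = ab; claimed = 82 → mismatch.

invalid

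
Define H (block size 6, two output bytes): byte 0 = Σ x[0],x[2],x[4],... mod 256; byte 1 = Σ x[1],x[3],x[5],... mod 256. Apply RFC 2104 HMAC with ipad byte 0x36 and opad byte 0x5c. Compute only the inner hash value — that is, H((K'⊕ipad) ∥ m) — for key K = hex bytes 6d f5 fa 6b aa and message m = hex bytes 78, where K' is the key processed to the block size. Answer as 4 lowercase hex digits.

3b56

Key hex bytes 6d f5 fa 6b aa is 5 bytes ≤ B = 6; zero-pad to 6 bytes: K' = 6d f5 fa 6b aa 00.
K' ⊕ ipad = 5b c3 cc 5d 9c 36.
Inner input = 5b c3 cc 5d 9c 36 ∥ 78.
Inner hash: even-index sum = 571 mod 256 = 59; odd-index sum = 342 mod 256 = 86 → 3b 56.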